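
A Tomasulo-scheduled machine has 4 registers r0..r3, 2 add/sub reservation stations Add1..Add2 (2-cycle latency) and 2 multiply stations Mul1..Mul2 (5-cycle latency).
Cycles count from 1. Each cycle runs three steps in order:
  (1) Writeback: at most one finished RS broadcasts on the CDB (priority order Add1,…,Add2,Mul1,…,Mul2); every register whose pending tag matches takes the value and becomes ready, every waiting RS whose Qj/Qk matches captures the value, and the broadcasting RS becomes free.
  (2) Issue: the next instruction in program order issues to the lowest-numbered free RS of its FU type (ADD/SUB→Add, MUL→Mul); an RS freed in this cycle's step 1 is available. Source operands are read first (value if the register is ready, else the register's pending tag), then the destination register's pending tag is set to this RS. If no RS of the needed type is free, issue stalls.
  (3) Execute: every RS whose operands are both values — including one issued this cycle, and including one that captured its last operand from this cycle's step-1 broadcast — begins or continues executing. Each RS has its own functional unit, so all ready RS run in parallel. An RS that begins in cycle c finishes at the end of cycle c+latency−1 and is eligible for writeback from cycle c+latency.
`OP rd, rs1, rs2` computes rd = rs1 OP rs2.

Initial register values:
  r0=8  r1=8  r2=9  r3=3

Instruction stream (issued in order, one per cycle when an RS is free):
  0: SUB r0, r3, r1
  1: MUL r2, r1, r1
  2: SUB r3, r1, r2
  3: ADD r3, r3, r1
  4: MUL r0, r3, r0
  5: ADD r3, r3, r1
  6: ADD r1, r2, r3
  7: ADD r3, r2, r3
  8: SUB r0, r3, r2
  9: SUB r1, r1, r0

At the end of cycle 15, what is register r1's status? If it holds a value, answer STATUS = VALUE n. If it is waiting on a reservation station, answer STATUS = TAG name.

c1: issue SUB r0<-Add1 | r0:Add1,r1:8,r2:9,r3:3
c2: issue MUL r2<-Mul1 | r0:Add1,r1:8,r2:Mul1,r3:3
c3: CDB Add1=-5; issue SUB r3<-Add1 | r0:-5,r1:8,r2:Mul1,r3:Add1
c4: issue ADD r3<-Add2 | r0:-5,r1:8,r2:Mul1,r3:Add2
c5: issue MUL r0<-Mul2 | r0:Mul2,r1:8,r2:Mul1,r3:Add2
c6: stall | r0:Mul2,r1:8,r2:Mul1,r3:Add2
c7: CDB Mul1=64; stall | r0:Mul2,r1:8,r2:64,r3:Add2
c8: stall | r0:Mul2,r1:8,r2:64,r3:Add2
c9: CDB Add1=-56; issue ADD r3<-Add1 | r0:Mul2,r1:8,r2:64,r3:Add1
c10: stall | r0:Mul2,r1:8,r2:64,r3:Add1
c11: CDB Add2=-48; issue ADD r1<-Add2 | r0:Mul2,r1:Add2,r2:64,r3:Add1
c12: stall | r0:Mul2,r1:Add2,r2:64,r3:Add1
c13: CDB Add1=-40; issue ADD r3<-Add1 | r0:Mul2,r1:Add2,r2:64,r3:Add1
c14: stall | r0:Mul2,r1:Add2,r2:64,r3:Add1
c15: CDB Add1=24; issue SUB r0<-Add1 | r0:Add1,r1:Add2,r2:64,r3:24

STATUS = TAG Add2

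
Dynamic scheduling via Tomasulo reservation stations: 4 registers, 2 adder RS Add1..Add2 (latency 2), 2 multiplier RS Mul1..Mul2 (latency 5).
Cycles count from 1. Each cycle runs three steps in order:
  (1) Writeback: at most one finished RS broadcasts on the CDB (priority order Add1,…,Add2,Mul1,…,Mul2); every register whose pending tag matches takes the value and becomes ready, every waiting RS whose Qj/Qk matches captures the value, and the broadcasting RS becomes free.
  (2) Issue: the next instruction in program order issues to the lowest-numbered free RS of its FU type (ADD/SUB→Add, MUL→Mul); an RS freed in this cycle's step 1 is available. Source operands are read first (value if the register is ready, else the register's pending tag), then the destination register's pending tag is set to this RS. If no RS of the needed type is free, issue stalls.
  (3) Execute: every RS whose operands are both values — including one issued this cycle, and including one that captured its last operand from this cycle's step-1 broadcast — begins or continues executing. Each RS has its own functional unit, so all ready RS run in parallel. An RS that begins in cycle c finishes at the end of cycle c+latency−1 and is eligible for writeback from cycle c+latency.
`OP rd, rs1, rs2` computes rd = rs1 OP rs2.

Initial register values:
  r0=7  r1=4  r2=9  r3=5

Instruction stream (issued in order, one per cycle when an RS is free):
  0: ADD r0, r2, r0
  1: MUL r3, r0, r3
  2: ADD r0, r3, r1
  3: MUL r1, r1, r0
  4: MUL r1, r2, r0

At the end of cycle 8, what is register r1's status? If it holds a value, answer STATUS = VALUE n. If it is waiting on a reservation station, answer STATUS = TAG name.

STATUS = TAG Mul1

cycle 1: issue ADD r0<-Add1 // r0:Add1,r1:4,r2:9,r3:5
cycle 2: issue MUL r3<-Mul1 // r0:Add1,r1:4,r2:9,r3:Mul1
cycle 3: CDB Add1=16; issue ADD r0<-Add1 // r0:Add1,r1:4,r2:9,r3:Mul1
cycle 4: issue MUL r1<-Mul2 // r0:Add1,r1:Mul2,r2:9,r3:Mul1
cycle 5: stall // r0:Add1,r1:Mul2,r2:9,r3:Mul1
cycle 6: stall // r0:Add1,r1:Mul2,r2:9,r3:Mul1
cycle 7: stall // r0:Add1,r1:Mul2,r2:9,r3:Mul1
cycle 8: CDB Mul1=80; issue MUL r1<-Mul1 // r0:Add1,r1:Mul1,r2:9,r3:80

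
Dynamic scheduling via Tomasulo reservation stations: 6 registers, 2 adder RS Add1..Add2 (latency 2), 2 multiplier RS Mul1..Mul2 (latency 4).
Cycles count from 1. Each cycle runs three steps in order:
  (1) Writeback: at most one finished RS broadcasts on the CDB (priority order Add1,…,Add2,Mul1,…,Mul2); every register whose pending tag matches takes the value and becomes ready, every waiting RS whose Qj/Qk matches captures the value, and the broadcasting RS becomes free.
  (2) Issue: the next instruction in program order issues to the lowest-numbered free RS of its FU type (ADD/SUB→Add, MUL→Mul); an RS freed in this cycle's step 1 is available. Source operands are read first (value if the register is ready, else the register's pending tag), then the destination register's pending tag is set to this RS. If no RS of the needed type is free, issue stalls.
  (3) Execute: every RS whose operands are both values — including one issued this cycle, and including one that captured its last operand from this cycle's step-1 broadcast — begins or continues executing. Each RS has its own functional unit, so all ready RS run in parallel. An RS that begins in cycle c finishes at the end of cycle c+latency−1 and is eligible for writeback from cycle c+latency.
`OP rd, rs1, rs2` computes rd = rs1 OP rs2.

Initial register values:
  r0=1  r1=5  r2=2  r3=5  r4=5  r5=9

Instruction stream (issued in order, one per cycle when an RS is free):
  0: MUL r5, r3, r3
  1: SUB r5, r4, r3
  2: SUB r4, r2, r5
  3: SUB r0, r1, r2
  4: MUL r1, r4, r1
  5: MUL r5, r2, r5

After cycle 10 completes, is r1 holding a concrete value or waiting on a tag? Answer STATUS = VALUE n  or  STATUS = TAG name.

STATUS = TAG Mul1

  c1: issue MUL r5<-Mul1  regs: r0:1,r1:5,r2:2,r3:5,r4:5,r5:Mul1
  c2: issue SUB r5<-Add1  regs: r0:1,r1:5,r2:2,r3:5,r4:5,r5:Add1
  c3: issue SUB r4<-Add2  regs: r0:1,r1:5,r2:2,r3:5,r4:Add2,r5:Add1
  c4: CDB Add1=0; issue SUB r0<-Add1  regs: r0:Add1,r1:5,r2:2,r3:5,r4:Add2,r5:0
  c5: CDB Mul1=25; issue MUL r1<-Mul1  regs: r0:Add1,r1:Mul1,r2:2,r3:5,r4:Add2,r5:0
  c6: CDB Add1=3; issue MUL r5<-Mul2  regs: r0:3,r1:Mul1,r2:2,r3:5,r4:Add2,r5:Mul2
  c7: CDB Add2=2  regs: r0:3,r1:Mul1,r2:2,r3:5,r4:2,r5:Mul2
  c8: -  regs: r0:3,r1:Mul1,r2:2,r3:5,r4:2,r5:Mul2
  c9: -  regs: r0:3,r1:Mul1,r2:2,r3:5,r4:2,r5:Mul2
  c10: CDB Mul2=0  regs: r0:3,r1:Mul1,r2:2,r3:5,r4:2,r5:0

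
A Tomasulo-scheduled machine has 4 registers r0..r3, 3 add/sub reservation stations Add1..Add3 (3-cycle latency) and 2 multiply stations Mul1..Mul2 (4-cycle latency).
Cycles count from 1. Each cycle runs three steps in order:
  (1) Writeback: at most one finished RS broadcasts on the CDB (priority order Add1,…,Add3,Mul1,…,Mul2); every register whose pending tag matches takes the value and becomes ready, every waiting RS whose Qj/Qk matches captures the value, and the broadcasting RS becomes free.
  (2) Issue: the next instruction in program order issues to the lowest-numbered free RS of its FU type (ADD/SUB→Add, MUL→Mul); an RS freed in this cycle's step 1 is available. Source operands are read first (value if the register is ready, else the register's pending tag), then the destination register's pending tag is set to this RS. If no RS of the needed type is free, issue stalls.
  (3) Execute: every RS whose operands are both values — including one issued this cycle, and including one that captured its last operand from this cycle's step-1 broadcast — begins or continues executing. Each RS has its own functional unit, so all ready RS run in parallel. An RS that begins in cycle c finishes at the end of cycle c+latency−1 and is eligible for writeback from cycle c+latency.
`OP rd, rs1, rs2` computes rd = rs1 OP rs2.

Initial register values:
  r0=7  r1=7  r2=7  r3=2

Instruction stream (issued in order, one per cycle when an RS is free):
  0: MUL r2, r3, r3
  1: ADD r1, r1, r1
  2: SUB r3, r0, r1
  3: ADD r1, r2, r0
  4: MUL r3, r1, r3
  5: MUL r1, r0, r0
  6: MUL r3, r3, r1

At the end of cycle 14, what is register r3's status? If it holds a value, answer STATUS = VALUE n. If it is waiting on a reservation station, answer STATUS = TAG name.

STATUS = TAG Mul1

cycle 1: issue MUL r2<-Mul1 // r0:7,r1:7,r2:Mul1,r3:2
cycle 2: issue ADD r1<-Add1 // r0:7,r1:Add1,r2:Mul1,r3:2
cycle 3: issue SUB r3<-Add2 // r0:7,r1:Add1,r2:Mul1,r3:Add2
cycle 4: issue ADD r1<-Add3 // r0:7,r1:Add3,r2:Mul1,r3:Add2
cycle 5: CDB Add1=14; issue MUL r3<-Mul2 // r0:7,r1:Add3,r2:Mul1,r3:Mul2
cycle 6: CDB Mul1=4; issue MUL r1<-Mul1 // r0:7,r1:Mul1,r2:4,r3:Mul2
cycle 7: stall // r0:7,r1:Mul1,r2:4,r3:Mul2
cycle 8: CDB Add2=-7; stall // r0:7,r1:Mul1,r2:4,r3:Mul2
cycle 9: CDB Add3=11; stall // r0:7,r1:Mul1,r2:4,r3:Mul2
cycle 10: CDB Mul1=49; issue MUL r3<-Mul1 // r0:7,r1:49,r2:4,r3:Mul1
cycle 11: - // r0:7,r1:49,r2:4,r3:Mul1
cycle 12: - // r0:7,r1:49,r2:4,r3:Mul1
cycle 13: CDB Mul2=-77 // r0:7,r1:49,r2:4,r3:Mul1
cycle 14: - // r0:7,r1:49,r2:4,r3:Mul1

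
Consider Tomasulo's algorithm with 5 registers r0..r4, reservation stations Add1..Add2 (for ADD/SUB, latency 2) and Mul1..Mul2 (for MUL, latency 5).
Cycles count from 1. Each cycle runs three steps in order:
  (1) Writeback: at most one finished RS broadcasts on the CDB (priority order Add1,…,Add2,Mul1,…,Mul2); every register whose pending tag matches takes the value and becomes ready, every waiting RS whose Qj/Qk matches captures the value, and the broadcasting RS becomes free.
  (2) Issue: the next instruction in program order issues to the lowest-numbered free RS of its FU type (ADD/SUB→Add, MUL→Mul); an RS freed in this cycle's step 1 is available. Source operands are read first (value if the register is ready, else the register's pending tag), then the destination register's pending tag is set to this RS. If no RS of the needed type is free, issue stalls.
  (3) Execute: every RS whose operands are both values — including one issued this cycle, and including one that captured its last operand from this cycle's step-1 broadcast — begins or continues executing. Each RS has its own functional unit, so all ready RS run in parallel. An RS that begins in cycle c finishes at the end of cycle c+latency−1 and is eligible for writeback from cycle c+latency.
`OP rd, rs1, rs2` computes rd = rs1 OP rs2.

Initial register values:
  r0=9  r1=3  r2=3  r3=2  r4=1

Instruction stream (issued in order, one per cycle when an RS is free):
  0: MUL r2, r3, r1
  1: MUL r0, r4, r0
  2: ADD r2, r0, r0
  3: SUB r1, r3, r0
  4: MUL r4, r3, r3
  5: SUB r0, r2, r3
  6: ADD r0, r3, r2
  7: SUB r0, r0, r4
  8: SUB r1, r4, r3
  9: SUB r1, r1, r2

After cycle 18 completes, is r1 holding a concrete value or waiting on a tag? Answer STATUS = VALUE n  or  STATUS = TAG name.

c1: issue MUL r2<-Mul1 | r0:9,r1:3,r2:Mul1,r3:2,r4:1
c2: issue MUL r0<-Mul2 | r0:Mul2,r1:3,r2:Mul1,r3:2,r4:1
c3: issue ADD r2<-Add1 | r0:Mul2,r1:3,r2:Add1,r3:2,r4:1
c4: issue SUB r1<-Add2 | r0:Mul2,r1:Add2,r2:Add1,r3:2,r4:1
c5: stall | r0:Mul2,r1:Add2,r2:Add1,r3:2,r4:1
c6: CDB Mul1=6; issue MUL r4<-Mul1 | r0:Mul2,r1:Add2,r2:Add1,r3:2,r4:Mul1
c7: CDB Mul2=9; stall | r0:9,r1:Add2,r2:Add1,r3:2,r4:Mul1
c8: stall | r0:9,r1:Add2,r2:Add1,r3:2,r4:Mul1
c9: CDB Add1=18; issue SUB r0<-Add1 | r0:Add1,r1:Add2,r2:18,r3:2,r4:Mul1
c10: CDB Add2=-7; issue ADD r0<-Add2 | r0:Add2,r1:-7,r2:18,r3:2,r4:Mul1
c11: CDB Add1=16; issue SUB r0<-Add1 | r0:Add1,r1:-7,r2:18,r3:2,r4:Mul1
c12: CDB Add2=20; issue SUB r1<-Add2 | r0:Add1,r1:Add2,r2:18,r3:2,r4:Mul1
c13: CDB Mul1=4; stall | r0:Add1,r1:Add2,r2:18,r3:2,r4:4
c14: stall | r0:Add1,r1:Add2,r2:18,r3:2,r4:4
c15: CDB Add1=16; issue SUB r1<-Add1 | r0:16,r1:Add1,r2:18,r3:2,r4:4
c16: CDB Add2=2 | r0:16,r1:Add1,r2:18,r3:2,r4:4
c17: - | r0:16,r1:Add1,r2:18,r3:2,r4:4
c18: CDB Add1=-16 | r0:16,r1:-16,r2:18,r3:2,r4:4

STATUS = VALUE -16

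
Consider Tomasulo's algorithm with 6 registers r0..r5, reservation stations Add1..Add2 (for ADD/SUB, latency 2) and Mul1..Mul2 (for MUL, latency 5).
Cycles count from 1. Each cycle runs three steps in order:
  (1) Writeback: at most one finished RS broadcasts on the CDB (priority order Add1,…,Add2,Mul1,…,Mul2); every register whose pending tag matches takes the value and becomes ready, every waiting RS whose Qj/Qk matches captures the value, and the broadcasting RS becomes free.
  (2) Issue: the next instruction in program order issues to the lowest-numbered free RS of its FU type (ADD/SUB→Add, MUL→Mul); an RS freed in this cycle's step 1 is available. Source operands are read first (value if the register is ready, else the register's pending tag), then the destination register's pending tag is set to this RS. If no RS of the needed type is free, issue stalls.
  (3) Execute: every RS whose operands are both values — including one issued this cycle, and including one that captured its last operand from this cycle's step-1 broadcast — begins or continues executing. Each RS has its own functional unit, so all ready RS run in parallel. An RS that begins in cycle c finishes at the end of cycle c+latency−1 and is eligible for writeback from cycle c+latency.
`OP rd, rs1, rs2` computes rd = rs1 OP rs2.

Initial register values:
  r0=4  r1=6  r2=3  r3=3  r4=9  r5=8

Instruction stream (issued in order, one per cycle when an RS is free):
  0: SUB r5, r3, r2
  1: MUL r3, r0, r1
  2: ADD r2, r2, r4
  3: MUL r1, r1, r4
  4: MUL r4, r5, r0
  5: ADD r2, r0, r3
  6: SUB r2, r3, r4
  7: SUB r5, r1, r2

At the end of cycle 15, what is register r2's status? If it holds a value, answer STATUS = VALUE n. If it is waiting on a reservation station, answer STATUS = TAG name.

cycle 1: issue SUB r5<-Add1 // r0:4,r1:6,r2:3,r3:3,r4:9,r5:Add1
cycle 2: issue MUL r3<-Mul1 // r0:4,r1:6,r2:3,r3:Mul1,r4:9,r5:Add1
cycle 3: CDB Add1=0; issue ADD r2<-Add1 // r0:4,r1:6,r2:Add1,r3:Mul1,r4:9,r5:0
cycle 4: issue MUL r1<-Mul2 // r0:4,r1:Mul2,r2:Add1,r3:Mul1,r4:9,r5:0
cycle 5: CDB Add1=12; stall // r0:4,r1:Mul2,r2:12,r3:Mul1,r4:9,r5:0
cycle 6: stall // r0:4,r1:Mul2,r2:12,r3:Mul1,r4:9,r5:0
cycle 7: CDB Mul1=24; issue MUL r4<-Mul1 // r0:4,r1:Mul2,r2:12,r3:24,r4:Mul1,r5:0
cycle 8: issue ADD r2<-Add1 // r0:4,r1:Mul2,r2:Add1,r3:24,r4:Mul1,r5:0
cycle 9: CDB Mul2=54; issue SUB r2<-Add2 // r0:4,r1:54,r2:Add2,r3:24,r4:Mul1,r5:0
cycle 10: CDB Add1=28; issue SUB r5<-Add1 // r0:4,r1:54,r2:Add2,r3:24,r4:Mul1,r5:Add1
cycle 11: - // r0:4,r1:54,r2:Add2,r3:24,r4:Mul1,r5:Add1
cycle 12: CDB Mul1=0 // r0:4,r1:54,r2:Add2,r3:24,r4:0,r5:Add1
cycle 13: - // r0:4,r1:54,r2:Add2,r3:24,r4:0,r5:Add1
cycle 14: CDB Add2=24 // r0:4,r1:54,r2:24,r3:24,r4:0,r5:Add1
cycle 15: - // r0:4,r1:54,r2:24,r3:24,r4:0,r5:Add1

STATUS = VALUE 24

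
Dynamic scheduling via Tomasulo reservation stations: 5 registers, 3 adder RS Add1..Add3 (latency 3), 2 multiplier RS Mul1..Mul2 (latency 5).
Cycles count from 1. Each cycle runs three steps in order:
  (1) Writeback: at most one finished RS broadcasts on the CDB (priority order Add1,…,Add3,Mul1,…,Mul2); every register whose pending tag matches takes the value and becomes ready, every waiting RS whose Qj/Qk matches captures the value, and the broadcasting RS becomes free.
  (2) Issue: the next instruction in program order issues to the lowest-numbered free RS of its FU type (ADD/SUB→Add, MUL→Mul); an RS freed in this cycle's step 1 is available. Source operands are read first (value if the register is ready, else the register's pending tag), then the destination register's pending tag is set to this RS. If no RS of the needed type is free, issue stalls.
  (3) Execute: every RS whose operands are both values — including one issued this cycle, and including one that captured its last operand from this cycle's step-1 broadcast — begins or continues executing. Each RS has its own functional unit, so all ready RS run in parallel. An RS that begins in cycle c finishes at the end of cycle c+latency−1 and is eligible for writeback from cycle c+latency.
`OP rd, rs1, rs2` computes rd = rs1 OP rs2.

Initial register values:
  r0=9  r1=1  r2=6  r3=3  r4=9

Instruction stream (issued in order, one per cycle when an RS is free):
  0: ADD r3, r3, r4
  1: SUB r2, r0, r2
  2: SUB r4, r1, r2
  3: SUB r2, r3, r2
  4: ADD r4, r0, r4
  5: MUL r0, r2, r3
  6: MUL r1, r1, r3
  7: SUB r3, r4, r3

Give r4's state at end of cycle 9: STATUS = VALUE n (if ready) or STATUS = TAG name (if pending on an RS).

STATUS = TAG Add2

  c1: issue ADD r3<-Add1  regs: r0:9,r1:1,r2:6,r3:Add1,r4:9
  c2: issue SUB r2<-Add2  regs: r0:9,r1:1,r2:Add2,r3:Add1,r4:9
  c3: issue SUB r4<-Add3  regs: r0:9,r1:1,r2:Add2,r3:Add1,r4:Add3
  c4: CDB Add1=12; issue SUB r2<-Add1  regs: r0:9,r1:1,r2:Add1,r3:12,r4:Add3
  c5: CDB Add2=3; issue ADD r4<-Add2  regs: r0:9,r1:1,r2:Add1,r3:12,r4:Add2
  c6: issue MUL r0<-Mul1  regs: r0:Mul1,r1:1,r2:Add1,r3:12,r4:Add2
  c7: issue MUL r1<-Mul2  regs: r0:Mul1,r1:Mul2,r2:Add1,r3:12,r4:Add2
  c8: CDB Add1=9; issue SUB r3<-Add1  regs: r0:Mul1,r1:Mul2,r2:9,r3:Add1,r4:Add2
  c9: CDB Add3=-2  regs: r0:Mul1,r1:Mul2,r2:9,r3:Add1,r4:Add2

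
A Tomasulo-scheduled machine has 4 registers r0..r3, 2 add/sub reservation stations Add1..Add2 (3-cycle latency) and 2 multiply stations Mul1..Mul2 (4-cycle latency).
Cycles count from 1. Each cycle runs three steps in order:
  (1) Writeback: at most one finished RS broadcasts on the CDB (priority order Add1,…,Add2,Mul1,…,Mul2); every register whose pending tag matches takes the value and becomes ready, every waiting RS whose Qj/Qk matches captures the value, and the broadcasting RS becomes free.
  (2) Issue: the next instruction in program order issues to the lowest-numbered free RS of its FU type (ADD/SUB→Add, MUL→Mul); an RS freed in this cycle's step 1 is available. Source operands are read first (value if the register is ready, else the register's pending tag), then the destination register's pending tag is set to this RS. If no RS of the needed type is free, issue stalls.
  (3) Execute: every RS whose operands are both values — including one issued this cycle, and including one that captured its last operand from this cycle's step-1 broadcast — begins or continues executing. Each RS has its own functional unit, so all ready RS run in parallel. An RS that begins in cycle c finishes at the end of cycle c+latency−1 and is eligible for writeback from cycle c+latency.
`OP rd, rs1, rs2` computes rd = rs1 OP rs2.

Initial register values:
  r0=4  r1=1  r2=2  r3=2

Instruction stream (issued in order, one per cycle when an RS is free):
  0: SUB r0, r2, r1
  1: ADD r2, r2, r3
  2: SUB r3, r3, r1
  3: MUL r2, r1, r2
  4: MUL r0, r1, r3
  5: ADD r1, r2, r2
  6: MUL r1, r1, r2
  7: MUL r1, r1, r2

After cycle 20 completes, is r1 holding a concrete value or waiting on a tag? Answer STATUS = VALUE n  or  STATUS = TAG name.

STATUS = VALUE 128

c1: issue SUB r0<-Add1 | r0:Add1,r1:1,r2:2,r3:2
c2: issue ADD r2<-Add2 | r0:Add1,r1:1,r2:Add2,r3:2
c3: stall | r0:Add1,r1:1,r2:Add2,r3:2
c4: CDB Add1=1; issue SUB r3<-Add1 | r0:1,r1:1,r2:Add2,r3:Add1
c5: CDB Add2=4; issue MUL r2<-Mul1 | r0:1,r1:1,r2:Mul1,r3:Add1
c6: issue MUL r0<-Mul2 | r0:Mul2,r1:1,r2:Mul1,r3:Add1
c7: CDB Add1=1; issue ADD r1<-Add1 | r0:Mul2,r1:Add1,r2:Mul1,r3:1
c8: stall | r0:Mul2,r1:Add1,r2:Mul1,r3:1
c9: CDB Mul1=4; issue MUL r1<-Mul1 | r0:Mul2,r1:Mul1,r2:4,r3:1
c10: stall | r0:Mul2,r1:Mul1,r2:4,r3:1
c11: CDB Mul2=1; issue MUL r1<-Mul2 | r0:1,r1:Mul2,r2:4,r3:1
c12: CDB Add1=8 | r0:1,r1:Mul2,r2:4,r3:1
c13: - | r0:1,r1:Mul2,r2:4,r3:1
c14: - | r0:1,r1:Mul2,r2:4,r3:1
c15: - | r0:1,r1:Mul2,r2:4,r3:1
c16: CDB Mul1=32 | r0:1,r1:Mul2,r2:4,r3:1
c17: - | r0:1,r1:Mul2,r2:4,r3:1
c18: - | r0:1,r1:Mul2,r2:4,r3:1
c19: - | r0:1,r1:Mul2,r2:4,r3:1
c20: CDB Mul2=128 | r0:1,r1:128,r2:4,r3:1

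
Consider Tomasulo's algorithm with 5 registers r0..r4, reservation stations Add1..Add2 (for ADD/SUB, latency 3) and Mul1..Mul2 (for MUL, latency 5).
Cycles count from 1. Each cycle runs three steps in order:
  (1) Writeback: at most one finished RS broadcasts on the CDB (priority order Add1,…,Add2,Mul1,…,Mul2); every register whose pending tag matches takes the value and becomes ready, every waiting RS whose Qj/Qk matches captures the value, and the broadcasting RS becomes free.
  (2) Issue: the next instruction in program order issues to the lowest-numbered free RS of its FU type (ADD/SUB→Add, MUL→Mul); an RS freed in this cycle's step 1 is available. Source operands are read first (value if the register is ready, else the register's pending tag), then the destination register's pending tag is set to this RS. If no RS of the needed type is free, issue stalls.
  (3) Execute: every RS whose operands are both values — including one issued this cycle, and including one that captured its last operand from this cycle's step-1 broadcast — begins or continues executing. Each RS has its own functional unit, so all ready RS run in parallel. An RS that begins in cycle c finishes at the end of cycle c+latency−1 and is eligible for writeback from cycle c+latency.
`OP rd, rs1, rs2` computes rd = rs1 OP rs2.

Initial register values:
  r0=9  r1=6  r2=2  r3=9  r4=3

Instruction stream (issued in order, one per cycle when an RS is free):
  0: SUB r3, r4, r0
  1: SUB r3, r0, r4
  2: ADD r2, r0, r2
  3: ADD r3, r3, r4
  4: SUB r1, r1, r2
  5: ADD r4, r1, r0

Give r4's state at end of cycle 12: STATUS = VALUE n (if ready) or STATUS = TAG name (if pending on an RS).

STATUS = TAG Add2

c1: issue SUB r3<-Add1 | r0:9,r1:6,r2:2,r3:Add1,r4:3
c2: issue SUB r3<-Add2 | r0:9,r1:6,r2:2,r3:Add2,r4:3
c3: stall | r0:9,r1:6,r2:2,r3:Add2,r4:3
c4: CDB Add1=-6; issue ADD r2<-Add1 | r0:9,r1:6,r2:Add1,r3:Add2,r4:3
c5: CDB Add2=6; issue ADD r3<-Add2 | r0:9,r1:6,r2:Add1,r3:Add2,r4:3
c6: stall | r0:9,r1:6,r2:Add1,r3:Add2,r4:3
c7: CDB Add1=11; issue SUB r1<-Add1 | r0:9,r1:Add1,r2:11,r3:Add2,r4:3
c8: CDB Add2=9; issue ADD r4<-Add2 | r0:9,r1:Add1,r2:11,r3:9,r4:Add2
c9: - | r0:9,r1:Add1,r2:11,r3:9,r4:Add2
c10: CDB Add1=-5 | r0:9,r1:-5,r2:11,r3:9,r4:Add2
c11: - | r0:9,r1:-5,r2:11,r3:9,r4:Add2
c12: - | r0:9,r1:-5,r2:11,r3:9,r4:Add2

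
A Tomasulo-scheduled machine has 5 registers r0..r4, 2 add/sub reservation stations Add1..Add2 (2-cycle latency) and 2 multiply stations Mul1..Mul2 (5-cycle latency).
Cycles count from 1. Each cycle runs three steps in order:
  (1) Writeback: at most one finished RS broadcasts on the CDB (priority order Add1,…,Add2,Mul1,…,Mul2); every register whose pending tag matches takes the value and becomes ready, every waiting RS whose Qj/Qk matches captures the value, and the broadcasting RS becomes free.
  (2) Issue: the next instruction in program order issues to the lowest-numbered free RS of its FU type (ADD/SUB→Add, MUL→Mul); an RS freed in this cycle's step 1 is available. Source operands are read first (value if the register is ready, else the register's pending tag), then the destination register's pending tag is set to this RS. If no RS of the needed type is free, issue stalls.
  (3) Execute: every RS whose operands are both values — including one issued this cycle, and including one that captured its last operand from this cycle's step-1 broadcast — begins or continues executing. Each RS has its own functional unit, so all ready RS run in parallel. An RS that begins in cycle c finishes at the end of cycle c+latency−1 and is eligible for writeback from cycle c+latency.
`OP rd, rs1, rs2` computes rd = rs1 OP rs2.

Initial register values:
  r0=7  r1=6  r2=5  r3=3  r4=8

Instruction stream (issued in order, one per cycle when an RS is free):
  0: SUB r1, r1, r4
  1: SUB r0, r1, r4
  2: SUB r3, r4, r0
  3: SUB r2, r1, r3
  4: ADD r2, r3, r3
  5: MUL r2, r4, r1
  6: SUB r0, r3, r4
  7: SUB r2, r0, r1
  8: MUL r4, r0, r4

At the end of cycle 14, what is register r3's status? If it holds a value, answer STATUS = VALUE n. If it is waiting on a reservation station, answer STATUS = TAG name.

c1: issue SUB r1<-Add1 | r0:7,r1:Add1,r2:5,r3:3,r4:8
c2: issue SUB r0<-Add2 | r0:Add2,r1:Add1,r2:5,r3:3,r4:8
c3: CDB Add1=-2; issue SUB r3<-Add1 | r0:Add2,r1:-2,r2:5,r3:Add1,r4:8
c4: stall | r0:Add2,r1:-2,r2:5,r3:Add1,r4:8
c5: CDB Add2=-10; issue SUB r2<-Add2 | r0:-10,r1:-2,r2:Add2,r3:Add1,r4:8
c6: stall | r0:-10,r1:-2,r2:Add2,r3:Add1,r4:8
c7: CDB Add1=18; issue ADD r2<-Add1 | r0:-10,r1:-2,r2:Add1,r3:18,r4:8
c8: issue MUL r2<-Mul1 | r0:-10,r1:-2,r2:Mul1,r3:18,r4:8
c9: CDB Add1=36; issue SUB r0<-Add1 | r0:Add1,r1:-2,r2:Mul1,r3:18,r4:8
c10: CDB Add2=-20; issue SUB r2<-Add2 | r0:Add1,r1:-2,r2:Add2,r3:18,r4:8
c11: CDB Add1=10; issue MUL r4<-Mul2 | r0:10,r1:-2,r2:Add2,r3:18,r4:Mul2
c12: - | r0:10,r1:-2,r2:Add2,r3:18,r4:Mul2
c13: CDB Add2=12 | r0:10,r1:-2,r2:12,r3:18,r4:Mul2
c14: CDB Mul1=-16 | r0:10,r1:-2,r2:12,r3:18,r4:Mul2

STATUS = VALUE 18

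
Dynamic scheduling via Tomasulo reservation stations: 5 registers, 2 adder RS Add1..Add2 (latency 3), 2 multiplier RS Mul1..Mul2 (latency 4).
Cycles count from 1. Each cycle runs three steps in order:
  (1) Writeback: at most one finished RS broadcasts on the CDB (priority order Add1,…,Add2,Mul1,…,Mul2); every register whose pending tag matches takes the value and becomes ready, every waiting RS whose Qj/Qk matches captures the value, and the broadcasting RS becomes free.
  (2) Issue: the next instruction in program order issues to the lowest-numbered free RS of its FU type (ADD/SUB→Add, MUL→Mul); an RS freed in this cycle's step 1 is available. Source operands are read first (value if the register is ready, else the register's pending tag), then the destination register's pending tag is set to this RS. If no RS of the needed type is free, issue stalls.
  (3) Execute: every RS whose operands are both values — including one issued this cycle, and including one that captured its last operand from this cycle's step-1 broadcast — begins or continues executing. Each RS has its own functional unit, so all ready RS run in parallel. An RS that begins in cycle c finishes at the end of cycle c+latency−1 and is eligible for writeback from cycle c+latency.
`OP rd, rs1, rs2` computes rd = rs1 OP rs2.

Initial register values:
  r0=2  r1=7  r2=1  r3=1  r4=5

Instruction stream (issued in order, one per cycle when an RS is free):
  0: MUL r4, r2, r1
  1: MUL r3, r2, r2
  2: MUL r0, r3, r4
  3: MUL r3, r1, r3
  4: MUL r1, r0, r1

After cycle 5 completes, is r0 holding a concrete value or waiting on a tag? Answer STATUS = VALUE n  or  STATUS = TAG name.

  c1: issue MUL r4<-Mul1  regs: r0:2,r1:7,r2:1,r3:1,r4:Mul1
  c2: issue MUL r3<-Mul2  regs: r0:2,r1:7,r2:1,r3:Mul2,r4:Mul1
  c3: stall  regs: r0:2,r1:7,r2:1,r3:Mul2,r4:Mul1
  c4: stall  regs: r0:2,r1:7,r2:1,r3:Mul2,r4:Mul1
  c5: CDB Mul1=7; issue MUL r0<-Mul1  regs: r0:Mul1,r1:7,r2:1,r3:Mul2,r4:7

STATUS = TAG Mul1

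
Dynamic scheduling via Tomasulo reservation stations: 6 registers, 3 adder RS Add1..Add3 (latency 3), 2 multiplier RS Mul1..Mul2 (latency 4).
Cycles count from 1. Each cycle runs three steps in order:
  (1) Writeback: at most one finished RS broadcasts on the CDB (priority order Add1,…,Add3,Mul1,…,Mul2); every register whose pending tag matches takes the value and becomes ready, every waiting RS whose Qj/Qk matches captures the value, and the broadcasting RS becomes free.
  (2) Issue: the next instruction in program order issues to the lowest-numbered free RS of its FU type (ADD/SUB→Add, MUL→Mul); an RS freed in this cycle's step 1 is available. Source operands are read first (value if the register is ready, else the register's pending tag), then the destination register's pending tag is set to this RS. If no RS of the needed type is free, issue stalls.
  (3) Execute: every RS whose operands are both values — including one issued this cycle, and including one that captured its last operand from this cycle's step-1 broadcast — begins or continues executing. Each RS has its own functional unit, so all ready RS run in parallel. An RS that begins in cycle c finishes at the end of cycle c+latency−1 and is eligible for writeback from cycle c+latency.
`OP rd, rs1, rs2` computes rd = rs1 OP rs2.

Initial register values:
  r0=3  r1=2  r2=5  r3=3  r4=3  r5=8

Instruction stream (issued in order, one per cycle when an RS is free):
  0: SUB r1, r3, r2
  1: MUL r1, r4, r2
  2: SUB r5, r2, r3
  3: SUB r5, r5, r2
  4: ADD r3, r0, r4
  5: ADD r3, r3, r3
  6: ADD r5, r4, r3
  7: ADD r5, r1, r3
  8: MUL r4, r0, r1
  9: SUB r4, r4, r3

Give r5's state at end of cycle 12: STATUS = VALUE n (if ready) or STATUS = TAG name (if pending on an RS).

c1: issue SUB r1<-Add1 | r0:3,r1:Add1,r2:5,r3:3,r4:3,r5:8
c2: issue MUL r1<-Mul1 | r0:3,r1:Mul1,r2:5,r3:3,r4:3,r5:8
c3: issue SUB r5<-Add2 | r0:3,r1:Mul1,r2:5,r3:3,r4:3,r5:Add2
c4: CDB Add1=-2; issue SUB r5<-Add1 | r0:3,r1:Mul1,r2:5,r3:3,r4:3,r5:Add1
c5: issue ADD r3<-Add3 | r0:3,r1:Mul1,r2:5,r3:Add3,r4:3,r5:Add1
c6: CDB Add2=2; issue ADD r3<-Add2 | r0:3,r1:Mul1,r2:5,r3:Add2,r4:3,r5:Add1
c7: CDB Mul1=15; stall | r0:3,r1:15,r2:5,r3:Add2,r4:3,r5:Add1
c8: CDB Add3=6; issue ADD r5<-Add3 | r0:3,r1:15,r2:5,r3:Add2,r4:3,r5:Add3
c9: CDB Add1=-3; issue ADD r5<-Add1 | r0:3,r1:15,r2:5,r3:Add2,r4:3,r5:Add1
c10: issue MUL r4<-Mul1 | r0:3,r1:15,r2:5,r3:Add2,r4:Mul1,r5:Add1
c11: CDB Add2=12; issue SUB r4<-Add2 | r0:3,r1:15,r2:5,r3:12,r4:Add2,r5:Add1
c12: - | r0:3,r1:15,r2:5,r3:12,r4:Add2,r5:Add1

STATUS = TAG Add1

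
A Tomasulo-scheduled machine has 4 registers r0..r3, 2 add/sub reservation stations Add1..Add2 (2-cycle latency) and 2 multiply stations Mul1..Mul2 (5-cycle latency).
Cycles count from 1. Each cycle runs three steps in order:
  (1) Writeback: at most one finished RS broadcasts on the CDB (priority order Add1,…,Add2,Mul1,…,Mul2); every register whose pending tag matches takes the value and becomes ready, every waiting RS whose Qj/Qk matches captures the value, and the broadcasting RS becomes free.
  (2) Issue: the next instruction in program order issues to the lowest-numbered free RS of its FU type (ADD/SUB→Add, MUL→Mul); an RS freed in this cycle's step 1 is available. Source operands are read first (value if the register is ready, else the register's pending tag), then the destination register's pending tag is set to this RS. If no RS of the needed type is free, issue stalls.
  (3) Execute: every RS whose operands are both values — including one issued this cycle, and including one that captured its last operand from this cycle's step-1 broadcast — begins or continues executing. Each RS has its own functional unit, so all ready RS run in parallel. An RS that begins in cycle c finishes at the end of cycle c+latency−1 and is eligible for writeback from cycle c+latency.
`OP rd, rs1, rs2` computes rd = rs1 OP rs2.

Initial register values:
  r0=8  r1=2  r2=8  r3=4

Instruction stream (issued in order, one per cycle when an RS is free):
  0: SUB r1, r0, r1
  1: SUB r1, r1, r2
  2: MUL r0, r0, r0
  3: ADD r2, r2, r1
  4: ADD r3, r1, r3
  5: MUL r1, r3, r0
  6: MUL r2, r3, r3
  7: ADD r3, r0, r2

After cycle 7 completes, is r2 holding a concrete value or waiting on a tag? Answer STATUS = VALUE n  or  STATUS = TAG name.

STATUS = VALUE 6

  c1: issue SUB r1<-Add1  regs: r0:8,r1:Add1,r2:8,r3:4
  c2: issue SUB r1<-Add2  regs: r0:8,r1:Add2,r2:8,r3:4
  c3: CDB Add1=6; issue MUL r0<-Mul1  regs: r0:Mul1,r1:Add2,r2:8,r3:4
  c4: issue ADD r2<-Add1  regs: r0:Mul1,r1:Add2,r2:Add1,r3:4
  c5: CDB Add2=-2; issue ADD r3<-Add2  regs: r0:Mul1,r1:-2,r2:Add1,r3:Add2
  c6: issue MUL r1<-Mul2  regs: r0:Mul1,r1:Mul2,r2:Add1,r3:Add2
  c7: CDB Add1=6; stall  regs: r0:Mul1,r1:Mul2,r2:6,r3:Add2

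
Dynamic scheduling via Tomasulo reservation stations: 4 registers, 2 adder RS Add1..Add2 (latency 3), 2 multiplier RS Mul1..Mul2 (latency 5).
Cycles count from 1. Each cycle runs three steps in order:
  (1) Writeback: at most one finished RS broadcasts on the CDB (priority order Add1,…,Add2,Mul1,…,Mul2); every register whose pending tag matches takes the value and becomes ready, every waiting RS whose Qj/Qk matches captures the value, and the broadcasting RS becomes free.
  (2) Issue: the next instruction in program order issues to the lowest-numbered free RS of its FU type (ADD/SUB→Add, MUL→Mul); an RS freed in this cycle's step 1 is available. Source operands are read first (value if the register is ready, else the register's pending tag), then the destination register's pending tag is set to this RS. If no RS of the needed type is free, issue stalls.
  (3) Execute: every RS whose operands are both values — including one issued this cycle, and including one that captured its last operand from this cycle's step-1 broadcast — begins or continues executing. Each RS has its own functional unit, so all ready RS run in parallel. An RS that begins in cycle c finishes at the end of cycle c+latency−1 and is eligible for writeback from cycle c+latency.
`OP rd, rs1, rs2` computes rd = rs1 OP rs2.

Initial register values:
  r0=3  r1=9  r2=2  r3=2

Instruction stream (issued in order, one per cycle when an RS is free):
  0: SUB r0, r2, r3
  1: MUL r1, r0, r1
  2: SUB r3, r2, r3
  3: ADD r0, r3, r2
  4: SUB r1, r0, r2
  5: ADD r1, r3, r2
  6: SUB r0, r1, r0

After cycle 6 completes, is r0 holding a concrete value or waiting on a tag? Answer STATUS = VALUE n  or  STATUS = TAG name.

STATUS = TAG Add1

  c1: issue SUB r0<-Add1  regs: r0:Add1,r1:9,r2:2,r3:2
  c2: issue MUL r1<-Mul1  regs: r0:Add1,r1:Mul1,r2:2,r3:2
  c3: issue SUB r3<-Add2  regs: r0:Add1,r1:Mul1,r2:2,r3:Add2
  c4: CDB Add1=0; issue ADD r0<-Add1  regs: r0:Add1,r1:Mul1,r2:2,r3:Add2
  c5: stall  regs: r0:Add1,r1:Mul1,r2:2,r3:Add2
  c6: CDB Add2=0; issue SUB r1<-Add2  regs: r0:Add1,r1:Add2,r2:2,r3:0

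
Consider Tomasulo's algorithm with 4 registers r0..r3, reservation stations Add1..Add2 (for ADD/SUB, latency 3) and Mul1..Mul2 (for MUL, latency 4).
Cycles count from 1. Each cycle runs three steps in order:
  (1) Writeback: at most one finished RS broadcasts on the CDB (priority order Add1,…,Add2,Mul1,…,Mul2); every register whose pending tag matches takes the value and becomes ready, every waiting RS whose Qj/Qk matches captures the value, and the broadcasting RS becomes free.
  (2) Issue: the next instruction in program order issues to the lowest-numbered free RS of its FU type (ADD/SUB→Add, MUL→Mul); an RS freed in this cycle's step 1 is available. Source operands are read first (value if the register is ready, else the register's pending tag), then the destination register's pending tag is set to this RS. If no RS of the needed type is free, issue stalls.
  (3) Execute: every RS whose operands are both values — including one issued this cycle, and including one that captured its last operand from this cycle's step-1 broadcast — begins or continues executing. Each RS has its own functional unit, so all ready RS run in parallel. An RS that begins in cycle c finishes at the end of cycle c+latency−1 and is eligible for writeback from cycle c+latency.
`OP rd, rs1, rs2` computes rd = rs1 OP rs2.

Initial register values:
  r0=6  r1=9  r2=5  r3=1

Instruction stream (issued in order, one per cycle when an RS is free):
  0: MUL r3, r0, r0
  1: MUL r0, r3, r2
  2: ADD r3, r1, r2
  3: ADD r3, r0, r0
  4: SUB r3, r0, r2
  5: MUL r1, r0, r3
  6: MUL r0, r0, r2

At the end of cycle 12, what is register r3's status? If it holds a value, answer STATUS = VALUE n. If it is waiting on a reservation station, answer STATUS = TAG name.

STATUS = VALUE 175

c1: issue MUL r3<-Mul1 | r0:6,r1:9,r2:5,r3:Mul1
c2: issue MUL r0<-Mul2 | r0:Mul2,r1:9,r2:5,r3:Mul1
c3: issue ADD r3<-Add1 | r0:Mul2,r1:9,r2:5,r3:Add1
c4: issue ADD r3<-Add2 | r0:Mul2,r1:9,r2:5,r3:Add2
c5: CDB Mul1=36; stall | r0:Mul2,r1:9,r2:5,r3:Add2
c6: CDB Add1=14; issue SUB r3<-Add1 | r0:Mul2,r1:9,r2:5,r3:Add1
c7: issue MUL r1<-Mul1 | r0:Mul2,r1:Mul1,r2:5,r3:Add1
c8: stall | r0:Mul2,r1:Mul1,r2:5,r3:Add1
c9: CDB Mul2=180; issue MUL r0<-Mul2 | r0:Mul2,r1:Mul1,r2:5,r3:Add1
c10: - | r0:Mul2,r1:Mul1,r2:5,r3:Add1
c11: - | r0:Mul2,r1:Mul1,r2:5,r3:Add1
c12: CDB Add1=175 | r0:Mul2,r1:Mul1,r2:5,r3:175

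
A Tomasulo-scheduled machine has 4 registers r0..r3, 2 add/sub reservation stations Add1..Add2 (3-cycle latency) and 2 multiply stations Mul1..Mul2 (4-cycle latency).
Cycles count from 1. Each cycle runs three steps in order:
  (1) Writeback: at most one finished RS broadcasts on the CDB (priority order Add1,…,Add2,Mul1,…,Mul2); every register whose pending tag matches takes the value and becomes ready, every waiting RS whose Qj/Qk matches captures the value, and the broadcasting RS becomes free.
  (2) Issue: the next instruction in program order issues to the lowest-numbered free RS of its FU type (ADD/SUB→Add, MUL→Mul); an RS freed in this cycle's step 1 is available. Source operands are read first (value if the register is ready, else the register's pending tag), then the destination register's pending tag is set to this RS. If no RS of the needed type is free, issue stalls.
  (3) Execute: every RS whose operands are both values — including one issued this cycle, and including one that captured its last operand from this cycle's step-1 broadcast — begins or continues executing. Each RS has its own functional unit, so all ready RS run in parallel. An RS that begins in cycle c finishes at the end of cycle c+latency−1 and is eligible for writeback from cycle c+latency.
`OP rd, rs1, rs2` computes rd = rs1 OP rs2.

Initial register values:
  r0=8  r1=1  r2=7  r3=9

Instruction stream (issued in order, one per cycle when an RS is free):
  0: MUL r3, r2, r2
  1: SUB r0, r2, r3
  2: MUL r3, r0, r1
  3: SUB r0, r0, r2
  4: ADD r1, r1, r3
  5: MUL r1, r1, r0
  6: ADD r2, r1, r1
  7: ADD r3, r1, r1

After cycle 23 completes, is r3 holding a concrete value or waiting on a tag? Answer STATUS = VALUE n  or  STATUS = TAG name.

STATUS = VALUE 4018

c1: issue MUL r3<-Mul1 | r0:8,r1:1,r2:7,r3:Mul1
c2: issue SUB r0<-Add1 | r0:Add1,r1:1,r2:7,r3:Mul1
c3: issue MUL r3<-Mul2 | r0:Add1,r1:1,r2:7,r3:Mul2
c4: issue SUB r0<-Add2 | r0:Add2,r1:1,r2:7,r3:Mul2
c5: CDB Mul1=49; stall | r0:Add2,r1:1,r2:7,r3:Mul2
c6: stall | r0:Add2,r1:1,r2:7,r3:Mul2
c7: stall | r0:Add2,r1:1,r2:7,r3:Mul2
c8: CDB Add1=-42; issue ADD r1<-Add1 | r0:Add2,r1:Add1,r2:7,r3:Mul2
c9: issue MUL r1<-Mul1 | r0:Add2,r1:Mul1,r2:7,r3:Mul2
c10: stall | r0:Add2,r1:Mul1,r2:7,r3:Mul2
c11: CDB Add2=-49; issue ADD r2<-Add2 | r0:-49,r1:Mul1,r2:Add2,r3:Mul2
c12: CDB Mul2=-42; stall | r0:-49,r1:Mul1,r2:Add2,r3:-42
c13: stall | r0:-49,r1:Mul1,r2:Add2,r3:-42
c14: stall | r0:-49,r1:Mul1,r2:Add2,r3:-42
c15: CDB Add1=-41; issue ADD r3<-Add1 | r0:-49,r1:Mul1,r2:Add2,r3:Add1
c16: - | r0:-49,r1:Mul1,r2:Add2,r3:Add1
c17: - | r0:-49,r1:Mul1,r2:Add2,r3:Add1
c18: - | r0:-49,r1:Mul1,r2:Add2,r3:Add1
c19: CDB Mul1=2009 | r0:-49,r1:2009,r2:Add2,r3:Add1
c20: - | r0:-49,r1:2009,r2:Add2,r3:Add1
c21: - | r0:-49,r1:2009,r2:Add2,r3:Add1
c22: CDB Add1=4018 | r0:-49,r1:2009,r2:Add2,r3:4018
c23: CDB Add2=4018 | r0:-49,r1:2009,r2:4018,r3:4018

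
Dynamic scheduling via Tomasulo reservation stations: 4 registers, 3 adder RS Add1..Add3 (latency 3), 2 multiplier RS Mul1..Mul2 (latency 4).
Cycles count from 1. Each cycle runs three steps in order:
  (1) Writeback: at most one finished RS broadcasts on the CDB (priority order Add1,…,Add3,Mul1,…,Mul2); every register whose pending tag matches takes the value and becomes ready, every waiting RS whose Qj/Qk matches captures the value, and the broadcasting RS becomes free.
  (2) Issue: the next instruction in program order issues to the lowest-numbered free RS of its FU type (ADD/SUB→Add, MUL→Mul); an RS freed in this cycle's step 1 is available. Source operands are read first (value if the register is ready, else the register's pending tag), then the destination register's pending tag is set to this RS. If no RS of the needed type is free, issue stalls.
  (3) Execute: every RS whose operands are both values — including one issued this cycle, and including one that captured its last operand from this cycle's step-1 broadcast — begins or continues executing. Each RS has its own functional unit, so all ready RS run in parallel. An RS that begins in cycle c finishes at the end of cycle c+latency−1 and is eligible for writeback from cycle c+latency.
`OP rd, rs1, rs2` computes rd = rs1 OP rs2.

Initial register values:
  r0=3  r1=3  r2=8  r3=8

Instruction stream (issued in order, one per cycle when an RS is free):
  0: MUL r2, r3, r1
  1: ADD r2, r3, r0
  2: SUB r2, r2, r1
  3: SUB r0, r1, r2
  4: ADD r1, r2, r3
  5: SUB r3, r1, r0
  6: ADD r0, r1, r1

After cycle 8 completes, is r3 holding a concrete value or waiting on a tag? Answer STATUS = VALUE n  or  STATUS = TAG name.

STATUS = TAG Add2

  c1: issue MUL r2<-Mul1  regs: r0:3,r1:3,r2:Mul1,r3:8
  c2: issue ADD r2<-Add1  regs: r0:3,r1:3,r2:Add1,r3:8
  c3: issue SUB r2<-Add2  regs: r0:3,r1:3,r2:Add2,r3:8
  c4: issue SUB r0<-Add3  regs: r0:Add3,r1:3,r2:Add2,r3:8
  c5: CDB Add1=11; issue ADD r1<-Add1  regs: r0:Add3,r1:Add1,r2:Add2,r3:8
  c6: CDB Mul1=24; stall  regs: r0:Add3,r1:Add1,r2:Add2,r3:8
  c7: stall  regs: r0:Add3,r1:Add1,r2:Add2,r3:8
  c8: CDB Add2=8; issue SUB r3<-Add2  regs: r0:Add3,r1:Add1,r2:8,r3:Add2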